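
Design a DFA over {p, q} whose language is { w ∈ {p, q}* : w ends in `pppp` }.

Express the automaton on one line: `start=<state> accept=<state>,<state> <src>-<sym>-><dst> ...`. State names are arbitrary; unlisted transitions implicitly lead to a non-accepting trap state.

start=S0 accept=S4 S0-p->S1 S0-q->S0 S1-p->S2 S1-q->S0 S2-p->S3 S2-q->S0 S3-p->S4 S3-q->S0 S4-p->S4 S4-q->S0

Let each state record the length of the longest suffix of the input read so far that is also a prefix of `pppp`. S1 means the last symbol is `p`; S2 means the last 2 symbols are `pp`; S3 means the last 3 symbols are `ppp`; S4 means the last 4 symbols are `pppp`. Accept only at S4, where the string currently ends in `pppp`.
        p   q  
>  S0   S1  S0 
   S1   S2  S0 
   S2   S3  S0 
   S3   S4  S0 
 * S4   S4  S0 
(> = start, * = accepting)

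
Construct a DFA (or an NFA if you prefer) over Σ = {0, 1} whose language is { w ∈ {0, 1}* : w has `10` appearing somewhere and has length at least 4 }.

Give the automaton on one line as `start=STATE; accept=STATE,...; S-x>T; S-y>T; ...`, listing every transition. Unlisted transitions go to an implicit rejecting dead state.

Handle the two conditions separately and then intersect. One (3 states) tracks whether and how much of `10` has been seen; the other (6 states) tracks the input length, saturating at 5. Each combined state is a pair, one component from each; accept when both components accept. Equivalent product states are then merged.
        0   1  
>  q0   q1  q2 
   q1   q3  q4 
   q2   q5  q4 
   q3   q3  q6 
   q4   q7  q6 
   q5   q7  q7 
   q6   q8  q6 
   q7   q8  q8 
 * q8   q8  q8 
(> = start, * = accepting)

start=q0; accept=q8; q0-0>q1; q0-1>q2; q1-0>q3; q1-1>q4; q2-0>q5; q2-1>q4; q3-0>q3; q3-1>q6; q4-0>q7; q4-1>q6; q5-0>q7; q5-1>q7; q6-0>q8; q6-1>q6; q7-0>q8; q7-1>q8; q8-0>q8; q8-1>q8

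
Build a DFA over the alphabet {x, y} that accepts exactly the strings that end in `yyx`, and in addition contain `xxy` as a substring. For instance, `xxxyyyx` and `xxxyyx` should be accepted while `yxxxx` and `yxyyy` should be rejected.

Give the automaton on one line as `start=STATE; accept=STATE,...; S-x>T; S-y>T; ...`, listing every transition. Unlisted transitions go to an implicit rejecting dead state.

Handle the two conditions separately and then intersect. The first has 4 states tracking how much of the suffix `yyx` has currently been matched; the second has 4 states tracking whether and how much of `xxy` has been seen. A product state is a pair (one from each), accepting exactly when both do. After merging equivalent states the machine shrinks.
A 6-state machine:
        x   y  
>  q0   q1  q0 
   q1   q2  q0 
   q2   q2  q3 
   q3   q2  q4 
   q4   q5  q4 
 * q5   q2  q3 
(> = start, * = accepting)

start=q0; accept=q5; q0-x>q1; q0-y>q0; q1-x>q2; q1-y>q0; q2-x>q2; q2-y>q3; q3-x>q2; q3-y>q4; q4-x>q5; q4-y>q4; q5-x>q2; q5-y>q3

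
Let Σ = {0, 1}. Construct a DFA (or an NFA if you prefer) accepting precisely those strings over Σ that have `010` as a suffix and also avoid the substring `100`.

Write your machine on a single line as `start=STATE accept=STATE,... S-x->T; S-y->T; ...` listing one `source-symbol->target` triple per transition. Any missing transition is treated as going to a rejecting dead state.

start=s0; accept=s5; s0-0->s1; s0-1->s2; s1-0->s1; s1-1->s3; s2-0->s4; s2-1->s2; s3-0->s5; s3-1->s2; s4-0->s6; s4-1->s3; s5-0->s6; s5-1->s3; s6-0->s6; s6-1->s6

Handle the two conditions separately and then intersect. The first has 4 states tracking how much of the suffix `010` has currently been matched; the second has 4 states tracking partial matches of the forbidden pattern `100`. A product state is a pair (one from each), accepting exactly when both do. Minimizing collapses redundant product states.
        0   1  
>  s0   s1  s2 
   s1   s1  s3 
   s2   s4  s2 
   s3   s5  s2 
   s4   s6  s3 
 * s5   s6  s3 
   s6   s6  s6 
(> = start, * = accepting)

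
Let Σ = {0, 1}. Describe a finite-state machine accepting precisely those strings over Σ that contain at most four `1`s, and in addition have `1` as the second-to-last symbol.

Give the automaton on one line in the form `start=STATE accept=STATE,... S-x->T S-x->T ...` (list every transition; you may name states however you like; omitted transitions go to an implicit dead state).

Run two small machines in parallel and take their product. The first has 6 states tracking the count of `1`s, saturating at 5; the second has 7 states tracking the last 2 symbols read. A product state is a pair (one from each), accepting exactly when both do. Equivalent product states are then merged.
16 states suffice.
          0    1  
>  s0     s0   s1 
   s1     s2   s3 
 * s2     s4   s5 
 * s3     s6   s7 
   s4     s4   s5 
   s5     s6   s7 
 * s6     s8   s9 
 * s7    s10  s11 
   s8     s8   s9 
   s9    s10  s11 
 * s10   s12  s13 
 * s11   s14  s15 
   s12   s12  s13 
   s13   s14  s15 
 * s14   s15  s15 
   s15   s15  s15 
(> = start, * = accepting)

start=s0 accept=s2,s3,s6,s7,s10,s11,s14 s0-0->s0 s0-1->s1 s1-0->s2 s1-1->s3 s2-0->s4 s2-1->s5 s3-0->s6 s3-1->s7 s4-0->s4 s4-1->s5 s5-0->s6 s5-1->s7 s6-0->s8 s6-1->s9 s7-0->s10 s7-1->s11 s8-0->s8 s8-1->s9 s9-0->s10 s9-1->s11 s10-0->s12 s10-1->s13 s11-0->s14 s11-1->s15 s12-0->s12 s12-1->s13 s13-0->s14 s13-1->s15 s14-0->s15 s14-1->s15 s15-0->s15 s15-1->s15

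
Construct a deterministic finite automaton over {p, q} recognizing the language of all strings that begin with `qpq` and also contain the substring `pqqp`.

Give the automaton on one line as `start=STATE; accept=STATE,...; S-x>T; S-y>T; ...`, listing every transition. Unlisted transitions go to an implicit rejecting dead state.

start=S0; accept=S11; S0-p>S1; S0-q>S2; S1-p>S1; S1-q>S3; S2-p>S4; S2-q>S5; S3-p>S1; S3-q>S6; S4-p>S1; S4-q>S7; S5-p>S1; S5-q>S5; S6-p>S8; S6-q>S5; S7-p>S9; S7-q>S10; S8-p>S8; S8-q>S8; S9-p>S9; S9-q>S7; S10-p>S11; S10-q>S12; S11-p>S11; S11-q>S11; S12-p>S9; S12-q>S12

Run two small machines in parallel and take their product. The first has 5 states tracking whether the input so far still matches the prefix `qpq`; the second has 5 states tracking whether and how much of `pqqp` has been seen. A product state is a pair (one from each), accepting exactly when both do.
With 13 states:
          p    q  
>  S0     S1   S2 
   S1     S1   S3 
   S2     S4   S5 
   S3     S1   S6 
   S4     S1   S7 
   S5     S1   S5 
   S6     S8   S5 
   S7     S9  S10 
   S8     S8   S8 
   S9     S9   S7 
   S10   S11  S12 
 * S11   S11  S11 
   S12    S9  S12 
(> = start, * = accepting)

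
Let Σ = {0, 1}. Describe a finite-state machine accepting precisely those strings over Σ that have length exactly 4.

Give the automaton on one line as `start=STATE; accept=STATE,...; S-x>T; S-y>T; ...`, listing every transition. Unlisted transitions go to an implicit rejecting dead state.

start=S0; accept=S4; S0-0>S1; S0-1>S1; S1-0>S2; S1-1>S2; S2-0>S3; S2-1>S3; S3-0>S4; S3-1>S4; S4-0>S5; S4-1>S5; S5-0>S5; S5-1>S5

Count input length up to 5: every symbol moves from S0 toward S5, which means 'more than 4' and absorbs. Accept from {S4}.
With 6 states:
        0   1  
>  S0   S1  S1 
   S1   S2  S2 
   S2   S3  S3 
   S3   S4  S4 
 * S4   S5  S5 
   S5   S5  S5 
(> = start, * = accepting)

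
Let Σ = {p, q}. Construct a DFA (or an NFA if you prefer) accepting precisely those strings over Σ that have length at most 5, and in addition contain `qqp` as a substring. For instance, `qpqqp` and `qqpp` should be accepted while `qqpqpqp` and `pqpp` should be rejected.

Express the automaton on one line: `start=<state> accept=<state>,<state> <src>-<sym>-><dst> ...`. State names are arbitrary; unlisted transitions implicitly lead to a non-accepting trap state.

Run two small machines in parallel and take their product. One (7 states) tracks the input length, saturating at 6; the other (4 states) tracks whether and how much of `qqp` has been seen. Each combined state is a pair, one component from each; accept when both components accept. Equivalent product states are then merged.
A 13-state machine:
          p    q  
>  s0     s1   s2 
   s1     s3   s4 
   s2     s3   s5 
   s3     s6   s7 
   s4     s6   s8 
   s5     s9   s8 
   s6     s6   s6 
   s7     s6  s10 
   s8    s11  s10 
 * s9    s11  s11 
   s10   s12   s6 
 * s11   s12  s12 
 * s12    s6   s6 
(> = start, * = accepting)

start=s0 accept=s9,s11,s12 s0-p->s1 s0-q->s2 s1-p->s3 s1-q->s4 s2-p->s3 s2-q->s5 s3-p->s6 s3-q->s7 s4-p->s6 s4-q->s8 s5-p->s9 s5-q->s8 s6-p->s6 s6-q->s6 s7-p->s6 s7-q->s10 s8-p->s11 s8-q->s10 s9-p->s11 s9-q->s11 s10-p->s12 s10-q->s6 s11-p->s12 s11-q->s12 s12-p->s6 s12-q->s6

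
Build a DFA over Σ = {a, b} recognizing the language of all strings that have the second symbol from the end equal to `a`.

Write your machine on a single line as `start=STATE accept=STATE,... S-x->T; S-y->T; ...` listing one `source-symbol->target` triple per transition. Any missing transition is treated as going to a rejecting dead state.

start=s0; accept=s3,s4; s0-a->s1; s0-b->s2; s1-a->s3; s1-b->s4; s2-a->s5; s2-b->s6; s3-a->s3; s3-b->s4; s4-a->s5; s4-b->s6; s5-a->s3; s5-b->s4; s6-a->s5; s6-b->s6

Because acceptance depends on a position counted from the end, the machine has to buffer the most recent 2 symbols. Make each state the string of the last up-to-2 symbols read; on input `x` shift the window left and append `x`. Accept when the buffered window has length 2 and begins with `a`.
With 7 states:
        a   b  
>  s0   s1  s2 
   s1   s3  s4 
   s2   s5  s6 
 * s3   s3  s4 
 * s4   s5  s6 
   s5   s3  s4 
   s6   s5  s6 
(> = start, * = accepting)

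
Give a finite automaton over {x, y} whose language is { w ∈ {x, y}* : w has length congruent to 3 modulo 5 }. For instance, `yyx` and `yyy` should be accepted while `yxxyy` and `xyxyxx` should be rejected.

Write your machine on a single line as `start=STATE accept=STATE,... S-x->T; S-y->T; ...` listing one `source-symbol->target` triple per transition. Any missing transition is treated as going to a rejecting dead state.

Count input length modulo 5: every symbol advances one step around the cycle S0 → S1 → S2 → S3 → S4 → S0. Accept at S3.
5 states suffice.
        x   y  
>  S0   S1  S1 
   S1   S2  S2 
   S2   S3  S3 
 * S3   S4  S4 
   S4   S0  S0 
(> = start, * = accepting)

start=S0; accept=S3; S0-x->S1; S0-y->S1; S1-x->S2; S1-y->S2; S2-x->S3; S2-y->S3; S3-x->S4; S3-y->S4; S4-x->S0; S4-y->S0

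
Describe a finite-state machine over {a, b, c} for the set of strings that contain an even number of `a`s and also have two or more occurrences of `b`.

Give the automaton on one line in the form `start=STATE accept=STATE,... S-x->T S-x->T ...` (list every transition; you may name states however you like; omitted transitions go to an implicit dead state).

start=s0 accept=s4,s6 s0-a->s1 s0-b->s2 s0-c->s0 s1-a->s0 s1-b->s3 s1-c->s1 s2-a->s3 s2-b->s4 s2-c->s2 s3-a->s2 s3-b->s5 s3-c->s3 s4-a->s5 s4-b->s6 s4-c->s4 s5-a->s4 s5-b->s7 s5-c->s5 s6-a->s7 s6-b->s6 s6-c->s6 s7-a->s6 s7-b->s7 s7-c->s7

Run two small machines in parallel and take their product. One (2 states) tracks the count of `a`s modulo 2; the other (4 states) tracks the count of `b`s, saturating at 3. Each combined state is a pair, one component from each; accept when both components accept.
With 8 states:
        a   b   c  
>  s0   s1  s2  s0 
   s1   s0  s3  s1 
   s2   s3  s4  s2 
   s3   s2  s5  s3 
 * s4   s5  s6  s4 
   s5   s4  s7  s5 
 * s6   s7  s6  s6 
   s7   s6  s7  s7 
(> = start, * = accepting)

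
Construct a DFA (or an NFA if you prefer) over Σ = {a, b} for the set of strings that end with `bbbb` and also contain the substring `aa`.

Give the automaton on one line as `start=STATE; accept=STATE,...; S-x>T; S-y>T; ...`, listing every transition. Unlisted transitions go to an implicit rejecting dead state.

start=S0; accept=S10; S0-a>S1; S0-b>S2; S1-a>S3; S1-b>S2; S2-a>S1; S2-b>S4; S3-a>S3; S3-b>S5; S4-a>S1; S4-b>S6; S5-a>S3; S5-b>S7; S6-a>S1; S6-b>S8; S7-a>S3; S7-b>S9; S8-a>S1; S8-b>S8; S9-a>S3; S9-b>S10; S10-a>S3; S10-b>S10

Run two small machines in parallel and take their product. One (5 states) tracks how much of the suffix `bbbb` has currently been matched; the other (3 states) tracks whether and how much of `aa` has been seen. Each combined state is a pair, one component from each; accept when both components accept.
With 11 states:
          a    b  
>  S0     S1   S2 
   S1     S3   S2 
   S2     S1   S4 
   S3     S3   S5 
   S4     S1   S6 
   S5     S3   S7 
   S6     S1   S8 
   S7     S3   S9 
   S8     S1   S8 
   S9     S3  S10 
 * S10    S3  S10 
(> = start, * = accepting)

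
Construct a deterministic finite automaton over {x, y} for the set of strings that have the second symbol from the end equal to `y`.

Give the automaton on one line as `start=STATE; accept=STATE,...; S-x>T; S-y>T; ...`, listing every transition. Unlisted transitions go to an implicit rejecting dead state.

start=S0; accept=S5,S6; S0-x>S1; S0-y>S2; S1-x>S3; S1-y>S4; S2-x>S5; S2-y>S6; S3-x>S3; S3-y>S4; S4-x>S5; S4-y>S6; S5-x>S3; S5-y>S4; S6-x>S5; S6-y>S6

Because acceptance depends on a position counted from the end, the machine has to buffer the most recent 2 symbols. Make each state the string of the last up-to-2 symbols read; on input `x` shift the window left and append `x`. Accept when the buffered window has length 2 and begins with `y`.
7 states suffice.
        x   y  
>  S0   S1  S2 
   S1   S3  S4 
   S2   S5  S6 
   S3   S3  S4 
   S4   S5  S6 
 * S5   S3  S4 
 * S6   S5  S6 
(> = start, * = accepting)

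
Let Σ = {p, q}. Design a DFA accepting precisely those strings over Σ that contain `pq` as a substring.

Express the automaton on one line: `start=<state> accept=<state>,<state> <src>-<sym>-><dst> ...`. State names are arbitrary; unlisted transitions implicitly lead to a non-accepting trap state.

start=S0 accept=S2 S0-p->S1 S0-q->S0 S1-p->S1 S1-q->S2 S2-p->S2 S2-q->S2

States S0..S1 record the length of the longest prefix of `pq` that matches the current input suffix. Reaching S2 means `pq` has been seen, and we stay there forever. Accept from S2.
A 3-state machine:
        p   q  
>  S0   S1  S0 
   S1   S1  S2 
 * S2   S2  S2 
(> = start, * = accepting)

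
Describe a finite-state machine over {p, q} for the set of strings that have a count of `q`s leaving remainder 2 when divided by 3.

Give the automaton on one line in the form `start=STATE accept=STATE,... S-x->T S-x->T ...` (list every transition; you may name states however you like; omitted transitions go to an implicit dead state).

start=s0 accept=s2 s0-p->s0 s0-q->s1 s1-p->s1 s1-q->s2 s2-p->s2 s2-q->s0

The only thing that matters is how many `q`s have appeared, reduced mod 3. Use one state per residue: s0 for 0, …, s2 for 2. Reading `q` moves to the next residue; anything else stays put. s2 is accepting.
3 states suffice.
        p   q  
>  s0   s0  s1 
   s1   s1  s2 
 * s2   s2  s0 
(> = start, * = accepting)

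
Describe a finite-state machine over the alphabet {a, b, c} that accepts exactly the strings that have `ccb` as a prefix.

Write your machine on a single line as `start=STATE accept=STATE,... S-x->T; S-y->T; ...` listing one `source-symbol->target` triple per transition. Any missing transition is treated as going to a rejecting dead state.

Check the first 3 symbols one by one: q0 through q2 record how many have matched `ccb` so far; any wrong symbol goes to the dead state q4. After all 3 match we enter the accepting sink q3.
A 5-state machine:
        a   b   c  
>  q0   q4  q4  q1 
   q1   q4  q4  q2 
   q2   q4  q3  q4 
 * q3   q3  q3  q3 
   q4   q4  q4  q4 
(> = start, * = accepting)

start=q0; accept=q3; q0-a->q4; q0-b->q4; q0-c->q1; q1-a->q4; q1-b->q4; q1-c->q2; q2-a->q4; q2-b->q3; q2-c->q4; q3-a->q3; q3-b->q3; q3-c->q3; q4-a->q4; q4-b->q4; q4-c->q4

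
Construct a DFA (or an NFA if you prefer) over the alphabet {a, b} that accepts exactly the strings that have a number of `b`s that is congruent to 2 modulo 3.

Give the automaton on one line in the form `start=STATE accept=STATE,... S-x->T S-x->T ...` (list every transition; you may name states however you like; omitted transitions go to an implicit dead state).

The only thing that matters is how many `b`s have appeared, reduced mod 3. Use one state per residue: s0 for 0, …, s2 for 2. Reading `b` moves to the next residue; anything else stays put. s2 is accepting.
With 3 states:
        a   b  
>  s0   s0  s1 
   s1   s1  s2 
 * s2   s2  s0 
(> = start, * = accepting)

start=s0 accept=s2 s0-a->s0 s0-b->s1 s1-a->s1 s1-b->s2 s2-a->s2 s2-b->s0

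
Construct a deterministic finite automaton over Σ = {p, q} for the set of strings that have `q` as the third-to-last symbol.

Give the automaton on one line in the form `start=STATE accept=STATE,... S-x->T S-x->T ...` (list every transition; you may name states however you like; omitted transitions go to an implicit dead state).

start=S0 accept=S11,S12,S13,S14 S0-p->S1 S0-q->S2 S1-p->S3 S1-q->S4 S2-p->S5 S2-q->S6 S3-p->S7 S3-q->S8 S4-p->S9 S4-q->S10 S5-p->S11 S5-q->S12 S6-p->S13 S6-q->S14 S7-p->S7 S7-q->S8 S8-p->S9 S8-q->S10 S9-p->S11 S9-q->S12 S10-p->S13 S10-q->S14 S11-p->S7 S11-q->S8 S12-p->S9 S12-q->S10 S13-p->S11 S13-q->S12 S14-p->S13 S14-q->S14

A DFA must remember the last 3 symbols (since which symbol is third-to-last isn't known until the input ends). Use one state per possible window of the last ≤3 symbols; accept from those whose window starts with `q`.
A 15-state machine:
          p    q  
>  S0     S1   S2 
   S1     S3   S4 
   S2     S5   S6 
   S3     S7   S8 
   S4     S9  S10 
   S5    S11  S12 
   S6    S13  S14 
   S7     S7   S8 
   S8     S9  S10 
   S9    S11  S12 
   S10   S13  S14 
 * S11    S7   S8 
 * S12    S9  S10 
 * S13   S11  S12 
 * S14   S13  S14 
(> = start, * = accepting)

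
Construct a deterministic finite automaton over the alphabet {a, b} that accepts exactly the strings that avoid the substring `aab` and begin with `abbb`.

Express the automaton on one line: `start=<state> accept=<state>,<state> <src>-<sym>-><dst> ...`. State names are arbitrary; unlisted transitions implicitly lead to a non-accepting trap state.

start=q0 accept=q5,q6,q7 q0-a->q1 q0-b->q2 q1-a->q2 q1-b->q3 q2-a->q2 q2-b->q2 q3-a->q2 q3-b->q4 q4-a->q2 q4-b->q5 q5-a->q6 q5-b->q5 q6-a->q7 q6-b->q5 q7-a->q7 q7-b->q2

Run two small machines in parallel and take their product. One (4 states) tracks partial matches of the forbidden pattern `aab`; the other (6 states) tracks whether the input so far still matches the prefix `abbb`. Each combined state is a pair, one component from each; accept when both components accept. Minimizing collapses redundant product states.
With 8 states:
        a   b  
>  q0   q1  q2 
   q1   q2  q3 
   q2   q2  q2 
   q3   q2  q4 
   q4   q2  q5 
 * q5   q6  q5 
 * q6   q7  q5 
 * q7   q7  q2 
(> = start, * = accepting)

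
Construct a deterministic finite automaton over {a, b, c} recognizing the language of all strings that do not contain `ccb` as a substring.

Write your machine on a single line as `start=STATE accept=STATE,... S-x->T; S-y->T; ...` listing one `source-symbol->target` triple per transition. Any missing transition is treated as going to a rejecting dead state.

start=S0; accept=S0,S1,S2; S0-a->S0; S0-b->S0; S0-c->S1; S1-a->S0; S1-b->S0; S1-c->S2; S2-a->S0; S2-b->S3; S2-c->S2; S3-a->S3; S3-b->S3; S3-c->S3

This is the complement of 'contains `ccb`'. Use the same substring-matching states — S0 through S3 holding how much of `ccb` has just been matched — but flip the accepting set: everything except the trap S3 accepts.
        a   b   c  
>* S0   S0  S0  S1 
 * S1   S0  S0  S2 
 * S2   S0  S3  S2 
   S3   S3  S3  S3 
(> = start, * = accepting)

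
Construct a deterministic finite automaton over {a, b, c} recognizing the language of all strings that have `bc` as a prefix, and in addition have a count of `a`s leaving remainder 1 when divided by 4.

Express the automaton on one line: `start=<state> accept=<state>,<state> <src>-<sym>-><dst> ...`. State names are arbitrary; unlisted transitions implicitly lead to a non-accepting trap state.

Build one automaton per condition and run them in lockstep. One (4 states) tracks whether the input so far still matches the prefix `bc`; the other (4 states) tracks the count of `a`s modulo 4. Each combined state is a pair, one component from each; accept when both components accept.
A 10-state machine:
        a   b   c  
>  S0   S1  S2  S3 
   S1   S4  S1  S1 
   S2   S1  S3  S5 
   S3   S1  S3  S3 
   S4   S6  S4  S4 
   S5   S7  S5  S5 
   S6   S3  S6  S6 
 * S7   S8  S7  S7 
   S8   S9  S8  S8 
   S9   S5  S9  S9 
(> = start, * = accepting)

start=S0 accept=S7 S0-a->S1 S0-b->S2 S0-c->S3 S1-a->S4 S1-b->S1 S1-c->S1 S2-a->S1 S2-b->S3 S2-c->S5 S3-a->S1 S3-b->S3 S3-c->S3 S4-a->S6 S4-b->S4 S4-c->S4 S5-a->S7 S5-b->S5 S5-c->S5 S6-a->S3 S6-b->S6 S6-c->S6 S7-a->S8 S7-b->S7 S7-c->S7 S8-a->S9 S8-b->S8 S8-c->S8 S9-a->S5 S9-b->S9 S9-c->S9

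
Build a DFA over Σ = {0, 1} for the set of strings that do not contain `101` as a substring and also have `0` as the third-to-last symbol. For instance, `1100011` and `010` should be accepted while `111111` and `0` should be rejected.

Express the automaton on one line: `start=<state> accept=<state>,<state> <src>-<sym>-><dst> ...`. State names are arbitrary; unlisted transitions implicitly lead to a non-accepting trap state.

Build one automaton per condition and run them in lockstep. The first has 4 states tracking partial matches of the forbidden pattern `101`; the second has 15 states tracking the last 3 symbols read. A product state is a pair (one from each), accepting exactly when both do. After merging equivalent states the machine shrinks.
An 11-state machine:
          0    1  
>  s0     s1   s2 
   s1     s3   s4 
   s2     s5   s2 
   s3     s6   s7 
   s4     s8   s9 
   s5     s3  s10 
 * s6     s6   s7 
 * s7     s8   s9 
 * s8     s3  s10 
 * s9     s5   s2 
   s10   s10  s10 
(> = start, * = accepting)

start=s0 accept=s6,s7,s8,s9 s0-0->s1 s0-1->s2 s1-0->s3 s1-1->s4 s2-0->s5 s2-1->s2 s3-0->s6 s3-1->s7 s4-0->s8 s4-1->s9 s5-0->s3 s5-1->s10 s6-0->s6 s6-1->s7 s7-0->s8 s7-1->s9 s8-0->s3 s8-1->s10 s9-0->s5 s9-1->s2 s10-0->s10 s10-1->s10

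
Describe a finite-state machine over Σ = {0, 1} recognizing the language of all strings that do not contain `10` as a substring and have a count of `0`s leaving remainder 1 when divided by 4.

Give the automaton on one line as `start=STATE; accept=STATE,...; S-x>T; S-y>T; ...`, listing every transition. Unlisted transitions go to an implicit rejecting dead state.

Handle the two conditions separately and then intersect. One (3 states) tracks partial matches of the forbidden pattern `10`; the other (4 states) tracks the count of `0`s modulo 4. Each combined state is a pair, one component from each; accept when both components accept. After merging equivalent states the machine shrinks.
6 states suffice.
       0  1 
>  A   B  C 
 * B   D  E 
   C   C  C 
   D   F  C 
 * E   C  E 
   F   A  C 
(> = start, * = accepting)

start=A; accept=B,E; A-0>B; A-1>C; B-0>D; B-1>E; C-0>C; C-1>C; D-0>F; D-1>C; E-0>C; E-1>E; F-0>A; F-1>C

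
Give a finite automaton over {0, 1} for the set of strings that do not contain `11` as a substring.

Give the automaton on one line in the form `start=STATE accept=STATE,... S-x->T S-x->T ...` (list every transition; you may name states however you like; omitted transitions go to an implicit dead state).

This is the complement of 'contains `11`'. Use the same substring-matching states — A through C holding how much of `11` has just been matched — but flip the accepting set: everything except the trap C accepts.
       0  1 
>* A   A  B 
 * B   A  C 
   C   C  C 
(> = start, * = accepting)

start=A accept=A,B A-0->A A-1->B B-0->A B-1->C C-0->C C-1->C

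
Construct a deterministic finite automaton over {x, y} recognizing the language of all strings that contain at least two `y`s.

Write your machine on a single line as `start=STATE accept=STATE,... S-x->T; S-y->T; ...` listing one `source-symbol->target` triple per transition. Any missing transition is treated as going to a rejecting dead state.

Count `y`s, saturating at 3: states q0 through q2 mean 0 through 2 `y`s seen; q3 means more than 2. Each `y` increments (capped at q3); other symbols loop. Accept from {q2, q3}.
A 4-state machine:
        x   y  
>  q0   q0  q1 
   q1   q1  q2 
 * q2   q2  q3 
 * q3   q3  q3 
(> = start, * = accepting)

start=q0; accept=q2,q3; q0-x->q0; q0-y->q1; q1-x->q1; q1-y->q2; q2-x->q2; q2-y->q3; q3-x->q3; q3-y->q3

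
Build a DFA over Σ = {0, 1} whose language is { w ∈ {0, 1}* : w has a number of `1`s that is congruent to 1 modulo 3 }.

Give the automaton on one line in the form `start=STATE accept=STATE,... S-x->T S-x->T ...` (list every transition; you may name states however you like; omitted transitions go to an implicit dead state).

start=q0 accept=q1 q0-0->q0 q0-1->q1 q1-0->q1 q1-1->q2 q2-0->q2 q2-1->q0

The only thing that matters is how many `1`s have appeared, reduced mod 3. Use one state per residue: q0 for 0, …, q2 for 2. Reading `1` moves to the next residue; anything else stays put. q1 is accepting.
With 3 states:
        0   1  
>  q0   q0  q1 
 * q1   q1  q2 
   q2   q2  q0 
(> = start, * = accepting)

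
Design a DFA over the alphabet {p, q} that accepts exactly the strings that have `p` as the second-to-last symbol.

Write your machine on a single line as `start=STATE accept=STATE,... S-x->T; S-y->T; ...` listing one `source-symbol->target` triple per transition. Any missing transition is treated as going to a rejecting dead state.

Because acceptance depends on a position counted from the end, the machine has to buffer the most recent 2 symbols. Make each state the string of the last up-to-2 symbols read; on input `x` shift the window left and append `x`. Accept when the buffered window has length 2 and begins with `p`.
        p   q  
>  s0   s1  s2 
   s1   s3  s4 
   s2   s5  s6 
 * s3   s3  s4 
 * s4   s5  s6 
   s5   s3  s4 
   s6   s5  s6 
(> = start, * = accepting)

start=s0; accept=s3,s4; s0-p->s1; s0-q->s2; s1-p->s3; s1-q->s4; s2-p->s5; s2-q->s6; s3-p->s3; s3-q->s4; s4-p->s5; s4-q->s6; s5-p->s3; s5-q->s4; s6-p->s5; s6-q->s6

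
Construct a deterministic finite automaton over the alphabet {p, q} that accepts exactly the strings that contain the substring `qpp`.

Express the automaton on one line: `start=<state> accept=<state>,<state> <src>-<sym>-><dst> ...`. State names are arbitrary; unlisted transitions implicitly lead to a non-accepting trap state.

States S0..S2 record the length of the longest prefix of `qpp` that matches the current input suffix. Reaching S3 means `qpp` has been seen, and we stay there forever. Accept from S3.
        p   q  
>  S0   S0  S1 
   S1   S2  S1 
   S2   S3  S1 
 * S3   S3  S3 
(> = start, * = accepting)

start=S0 accept=S3 S0-p->S0 S0-q->S1 S1-p->S2 S1-q->S1 S2-p->S3 S2-q->S1 S3-p->S3 S3-q->S3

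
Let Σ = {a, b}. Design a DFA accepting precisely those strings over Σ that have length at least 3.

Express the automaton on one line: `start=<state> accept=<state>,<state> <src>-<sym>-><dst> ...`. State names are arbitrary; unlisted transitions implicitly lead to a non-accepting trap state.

start=s0 accept=s3,s4 s0-a->s1 s0-b->s1 s1-a->s2 s1-b->s2 s2-a->s3 s2-b->s3 s3-a->s4 s3-b->s4 s4-a->s4 s4-b->s4

Count input length up to 4: every symbol moves from s0 toward s4, which means 'more than 3' and absorbs. Accept from {s3, s4}.
With 5 states:
        a   b  
>  s0   s1  s1 
   s1   s2  s2 
   s2   s3  s3 
 * s3   s4  s4 
 * s4   s4  s4 
(> = start, * = accepting)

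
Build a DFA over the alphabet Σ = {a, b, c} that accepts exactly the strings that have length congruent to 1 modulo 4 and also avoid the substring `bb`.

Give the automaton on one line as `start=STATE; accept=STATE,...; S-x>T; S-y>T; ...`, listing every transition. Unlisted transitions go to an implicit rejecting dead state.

Handle the two conditions separately and then intersect. The first has 4 states tracking the input length modulo 4; the second has 3 states tracking partial matches of the forbidden pattern `bb`. A product state is a pair (one from each), accepting exactly when both do.
With 12 states:
          a    b    c  
>  q0     q1   q2   q1 
 * q1     q3   q4   q3 
 * q2     q3   q5   q3 
   q3     q6   q7   q6 
   q4     q6   q8   q6 
   q5     q8   q8   q8 
   q6     q0   q9   q0 
   q7     q0  q10   q0 
   q8    q10  q10  q10 
   q9     q1  q11   q1 
   q10   q11  q11  q11 
   q11    q5   q5   q5 
(> = start, * = accepting)

start=q0; accept=q1,q2; q0-a>q1; q0-b>q2; q0-c>q1; q1-a>q3; q1-b>q4; q1-c>q3; q2-a>q3; q2-b>q5; q2-c>q3; q3-a>q6; q3-b>q7; q3-c>q6; q4-a>q6; q4-b>q8; q4-c>q6; q5-a>q8; q5-b>q8; q5-c>q8; q6-a>q0; q6-b>q9; q6-c>q0; q7-a>q0; q7-b>q10; q7-c>q0; q8-a>q10; q8-b>q10; q8-c>q10; q9-a>q1; q9-b>q11; q9-c>q1; q10-a>q11; q10-b>q11; q10-c>q11; q11-a>q5; q11-b>q5; q11-c>q5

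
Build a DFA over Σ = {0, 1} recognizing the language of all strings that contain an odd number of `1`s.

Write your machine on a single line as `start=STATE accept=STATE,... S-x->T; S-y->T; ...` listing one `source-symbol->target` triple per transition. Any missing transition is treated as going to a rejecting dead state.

The only thing that matters is how many `1`s have appeared, reduced mod 2. Use one state per residue: s0 for 0, …, s1 for 1. Reading `1` moves to the next residue; anything else stays put. s1 is accepting.
A 2-state machine:
        0   1  
>  s0   s0  s1 
 * s1   s1  s0 
(> = start, * = accepting)

start=s0; accept=s1; s0-0->s0; s0-1->s1; s1-0->s1; s1-1->s0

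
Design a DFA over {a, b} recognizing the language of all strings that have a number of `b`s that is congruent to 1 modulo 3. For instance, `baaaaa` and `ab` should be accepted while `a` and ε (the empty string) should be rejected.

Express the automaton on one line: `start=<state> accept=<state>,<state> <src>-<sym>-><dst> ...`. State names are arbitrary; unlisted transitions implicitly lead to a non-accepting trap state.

start=q0 accept=q1 q0-a->q0 q0-b->q1 q1-a->q1 q1-b->q2 q2-a->q2 q2-b->q0

Keep the running count of `b`s modulo 3: each `b` advances along the cycle q0 → q1 → q2 → q0 while other symbols loop. Accept at q1.
With 3 states:
        a   b  
>  q0   q0  q1 
 * q1   q1  q2 
   q2   q2  q0 
(> = start, * = accepting)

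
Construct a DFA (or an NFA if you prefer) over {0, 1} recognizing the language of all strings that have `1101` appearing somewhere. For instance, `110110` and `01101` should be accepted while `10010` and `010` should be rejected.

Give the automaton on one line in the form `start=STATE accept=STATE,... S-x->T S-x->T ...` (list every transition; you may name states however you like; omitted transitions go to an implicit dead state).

States A..D record the length of the longest prefix of `1101` that matches the current input suffix. Reaching E means `1101` has been seen, and we stay there forever. Accept from E.
A 5-state machine:
       0  1 
>  A   A  B 
   B   A  C 
   C   D  C 
   D   A  E 
 * E   E  E 
(> = start, * = accepting)

start=A accept=E A-0->A A-1->B B-0->A B-1->C C-0->D C-1->C D-0->A D-1->E E-0->E E-1->E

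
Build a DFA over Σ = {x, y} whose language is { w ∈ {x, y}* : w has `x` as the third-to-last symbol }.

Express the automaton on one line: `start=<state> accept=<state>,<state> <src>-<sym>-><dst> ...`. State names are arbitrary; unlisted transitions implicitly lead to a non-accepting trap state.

A DFA must remember the last 3 symbols (since which symbol is third-to-last isn't known until the input ends). Use one state per possible window of the last ≤3 symbols; accept from those whose window starts with `x`.
With 15 states:
          x    y  
>  q0     q1   q2 
   q1     q3   q4 
   q2     q5   q6 
   q3     q7   q8 
   q4     q9  q10 
   q5    q11  q12 
   q6    q13  q14 
 * q7     q7   q8 
 * q8     q9  q10 
 * q9    q11  q12 
 * q10   q13  q14 
   q11    q7   q8 
   q12    q9  q10 
   q13   q11  q12 
   q14   q13  q14 
(> = start, * = accepting)

start=q0 accept=q7,q8,q9,q10 q0-x->q1 q0-y->q2 q1-x->q3 q1-y->q4 q2-x->q5 q2-y->q6 q3-x->q7 q3-y->q8 q4-x->q9 q4-y->q10 q5-x->q11 q5-y->q12 q6-x->q13 q6-y->q14 q7-x->q7 q7-y->q8 q8-x->q9 q8-y->q10 q9-x->q11 q9-y->q12 q10-x->q13 q10-y->q14 q11-x->q7 q11-y->q8 q12-x->q9 q12-y->q10 q13-x->q11 q13-y->q12 q14-x->q13 q14-y->q14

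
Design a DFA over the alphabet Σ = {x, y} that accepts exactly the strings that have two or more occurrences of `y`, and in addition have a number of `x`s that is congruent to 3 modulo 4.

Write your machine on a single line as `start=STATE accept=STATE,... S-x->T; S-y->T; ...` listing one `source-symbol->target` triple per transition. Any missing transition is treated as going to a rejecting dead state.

start=s0; accept=s11; s0-x->s1; s0-y->s2; s1-x->s3; s1-y->s4; s2-x->s4; s2-y->s5; s3-x->s6; s3-y->s7; s4-x->s7; s4-y->s8; s5-x->s8; s5-y->s5; s6-x->s0; s6-y->s9; s7-x->s9; s7-y->s10; s8-x->s10; s8-y->s8; s9-x->s2; s9-y->s11; s10-x->s11; s10-y->s10; s11-x->s5; s11-y->s11

Build one automaton per condition and run them in lockstep. One (4 states) tracks the count of `y`s, saturating at 3; the other (4 states) tracks the count of `x`s modulo 4. Each combined state is a pair, one component from each; accept when both components accept. After merging equivalent states the machine shrinks.
A 12-state machine:
          x    y  
>  s0     s1   s2 
   s1     s3   s4 
   s2     s4   s5 
   s3     s6   s7 
   s4     s7   s8 
   s5     s8   s5 
   s6     s0   s9 
   s7     s9  s10 
   s8    s10   s8 
   s9     s2  s11 
   s10   s11  s10 
 * s11    s5  s11 
(> = start, * = accepting)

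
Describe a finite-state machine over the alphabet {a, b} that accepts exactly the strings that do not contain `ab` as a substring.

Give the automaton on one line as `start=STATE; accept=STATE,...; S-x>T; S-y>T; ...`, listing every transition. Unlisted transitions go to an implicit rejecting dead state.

start=q0; accept=q0,q1; q0-a>q1; q0-b>q0; q1-a>q1; q1-b>q2; q2-a>q2; q2-b>q2

This is the complement of 'contains `ab`'. Use the same substring-matching states — q0 through q2 holding how much of `ab` has just been matched — but flip the accepting set: everything except the trap q2 accepts.
A 3-state machine:
        a   b  
>* q0   q1  q0 
 * q1   q1  q2 
   q2   q2  q2 
(> = start, * = accepting)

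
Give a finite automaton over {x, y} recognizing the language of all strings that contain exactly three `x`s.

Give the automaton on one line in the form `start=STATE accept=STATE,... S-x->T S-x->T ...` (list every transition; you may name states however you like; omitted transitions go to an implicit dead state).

Count `x`s, saturating at 4: states s0 through s3 mean 0 through 3 `x`s seen; s4 means more than 3. Each `x` increments (capped at s4); other symbols loop. Accept from {s3}.
A 5-state machine:
        x   y  
>  s0   s1  s0 
   s1   s2  s1 
   s2   s3  s2 
 * s3   s4  s3 
   s4   s4  s4 
(> = start, * = accepting)

start=s0 accept=s3 s0-x->s1 s0-y->s0 s1-x->s2 s1-y->s1 s2-x->s3 s2-y->s2 s3-x->s4 s3-y->s3 s4-x->s4 s4-y->s4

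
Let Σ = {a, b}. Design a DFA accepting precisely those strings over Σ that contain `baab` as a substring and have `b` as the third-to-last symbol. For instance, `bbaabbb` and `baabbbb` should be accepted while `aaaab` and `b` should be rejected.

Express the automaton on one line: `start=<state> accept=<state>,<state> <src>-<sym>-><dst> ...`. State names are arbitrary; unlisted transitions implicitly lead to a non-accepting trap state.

Run two small machines in parallel and take their product. The first has 5 states tracking whether and how much of `baab` has been seen; the second has 15 states tracking the last 3 symbols read. A product state is a pair (one from each), accepting exactly when both do. Equivalent product states are then merged.
          a    b  
>  q0     q0   q1 
   q1     q2   q1 
   q2     q3   q1 
   q3     q0   q4 
   q4     q5   q6 
   q5     q7   q8 
   q6     q9  q10 
 * q7    q11   q4 
 * q8     q5   q6 
 * q9     q7   q8 
 * q10    q9  q10 
   q11   q11   q4 
(> = start, * = accepting)

start=q0 accept=q7,q8,q9,q10 q0-a->q0 q0-b->q1 q1-a->q2 q1-b->q1 q2-a->q3 q2-b->q1 q3-a->q0 q3-b->q4 q4-a->q5 q4-b->q6 q5-a->q7 q5-b->q8 q6-a->q9 q6-b->q10 q7-a->q11 q7-b->q4 q8-a->q5 q8-b->q6 q9-a->q7 q9-b->q8 q10-a->q9 q10-b->q10 q11-a->q11 q11-b->q4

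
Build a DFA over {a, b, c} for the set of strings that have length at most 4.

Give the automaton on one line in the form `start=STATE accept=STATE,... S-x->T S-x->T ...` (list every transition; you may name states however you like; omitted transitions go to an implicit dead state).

start=S0 accept=S0,S1,S2,S3,S4 S0-a->S1 S0-b->S1 S0-c->S1 S1-a->S2 S1-b->S2 S1-c->S2 S2-a->S3 S2-b->S3 S2-c->S3 S3-a->S4 S3-b->S4 S3-c->S4 S4-a->S5 S4-b->S5 S4-c->S5 S5-a->S5 S5-b->S5 S5-c->S5

We only need to distinguish lengths 0, 1, …, 4, and '>4'. Chain S0 → S1 → S2 → S3 → S4 → S5 on every symbol, with S5 looping. Accepting states: {S0, S1, S2, S3, S4}.
        a   b   c  
>* S0   S1  S1  S1 
 * S1   S2  S2  S2 
 * S2   S3  S3  S3 
 * S3   S4  S4  S4 
 * S4   S5  S5  S5 
   S5   S5  S5  S5 
(> = start, * = accepting)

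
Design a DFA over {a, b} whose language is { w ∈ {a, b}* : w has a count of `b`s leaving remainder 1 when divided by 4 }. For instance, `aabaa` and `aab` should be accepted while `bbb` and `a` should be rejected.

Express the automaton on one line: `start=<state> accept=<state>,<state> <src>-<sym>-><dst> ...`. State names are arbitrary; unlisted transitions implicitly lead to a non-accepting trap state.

start=s0 accept=s1 s0-a->s0 s0-b->s1 s1-a->s1 s1-b->s2 s2-a->s2 s2-b->s3 s3-a->s3 s3-b->s0

The only thing that matters is how many `b`s have appeared, reduced mod 4. Use one state per residue: s0 for 0, …, s3 for 3. Reading `b` moves to the next residue; anything else stays put. s1 is accepting.
A 4-state machine:
        a   b  
>  s0   s0  s1 
 * s1   s1  s2 
   s2   s2  s3 
   s3   s3  s0 
(> = start, * = accepting)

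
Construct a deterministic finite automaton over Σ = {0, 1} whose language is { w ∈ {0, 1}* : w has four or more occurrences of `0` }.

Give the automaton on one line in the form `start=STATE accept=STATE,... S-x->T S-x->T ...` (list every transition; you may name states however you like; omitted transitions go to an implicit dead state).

start=S0 accept=S4,S5 S0-0->S1 S0-1->S0 S1-0->S2 S1-1->S1 S2-0->S3 S2-1->S2 S3-0->S4 S3-1->S3 S4-0->S5 S4-1->S4 S5-0->S5 S5-1->S5

Only the number of `0`s matters, and only up to 5. Make a chain S0 → S1 → S2 → S3 → S4 → S5 advanced by each `0` (with S5 absorbing); every other symbol self-loops. The accepting set is {S4, S5}.
With 6 states:
        0   1  
>  S0   S1  S0 
   S1   S2  S1 
   S2   S3  S2 
   S3   S4  S3 
 * S4   S5  S4 
 * S5   S5  S5 
(> = start, * = accepting)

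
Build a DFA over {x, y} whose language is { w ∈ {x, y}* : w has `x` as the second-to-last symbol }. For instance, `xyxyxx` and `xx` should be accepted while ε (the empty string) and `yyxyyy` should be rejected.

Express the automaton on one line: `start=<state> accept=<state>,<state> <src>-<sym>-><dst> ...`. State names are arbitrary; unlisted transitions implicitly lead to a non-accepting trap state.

Because acceptance depends on a position counted from the end, the machine has to buffer the most recent 2 symbols. Make each state the string of the last up-to-2 symbols read; on input `x` shift the window left and append `x`. Accept when the buffered window has length 2 and begins with `x`.
        x   y  
>  s0   s1  s2 
   s1   s3  s4 
   s2   s5  s6 
 * s3   s3  s4 
 * s4   s5  s6 
   s5   s3  s4 
   s6   s5  s6 
(> = start, * = accepting)

start=s0 accept=s3,s4 s0-x->s1 s0-y->s2 s1-x->s3 s1-y->s4 s2-x->s5 s2-y->s6 s3-x->s3 s3-y->s4 s4-x->s5 s4-y->s6 s5-x->s3 s5-y->s4 s6-x->s5 s6-y->s6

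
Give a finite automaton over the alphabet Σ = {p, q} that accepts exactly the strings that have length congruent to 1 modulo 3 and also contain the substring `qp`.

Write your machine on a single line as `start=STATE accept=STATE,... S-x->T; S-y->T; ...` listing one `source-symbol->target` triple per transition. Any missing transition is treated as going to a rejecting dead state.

Run two small machines in parallel and take their product. The first has 3 states tracking the input length modulo 3; the second has 3 states tracking whether and how much of `qp` has been seen. A product state is a pair (one from each), accepting exactly when both do.
With 9 states:
        p   q  
>  S0   S1  S2 
   S1   S3  S4 
   S2   S5  S4 
   S3   S0  S6 
   S4   S7  S6 
   S5   S7  S7 
   S6   S8  S2 
   S7   S8  S8 
 * S8   S5  S5 
(> = start, * = accepting)

start=S0; accept=S8; S0-p->S1; S0-q->S2; S1-p->S3; S1-q->S4; S2-p->S5; S2-q->S4; S3-p->S0; S3-q->S6; S4-p->S7; S4-q->S6; S5-p->S7; S5-q->S7; S6-p->S8; S6-q->S2; S7-p->S8; S7-q->S8; S8-p->S5; S8-q->S5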